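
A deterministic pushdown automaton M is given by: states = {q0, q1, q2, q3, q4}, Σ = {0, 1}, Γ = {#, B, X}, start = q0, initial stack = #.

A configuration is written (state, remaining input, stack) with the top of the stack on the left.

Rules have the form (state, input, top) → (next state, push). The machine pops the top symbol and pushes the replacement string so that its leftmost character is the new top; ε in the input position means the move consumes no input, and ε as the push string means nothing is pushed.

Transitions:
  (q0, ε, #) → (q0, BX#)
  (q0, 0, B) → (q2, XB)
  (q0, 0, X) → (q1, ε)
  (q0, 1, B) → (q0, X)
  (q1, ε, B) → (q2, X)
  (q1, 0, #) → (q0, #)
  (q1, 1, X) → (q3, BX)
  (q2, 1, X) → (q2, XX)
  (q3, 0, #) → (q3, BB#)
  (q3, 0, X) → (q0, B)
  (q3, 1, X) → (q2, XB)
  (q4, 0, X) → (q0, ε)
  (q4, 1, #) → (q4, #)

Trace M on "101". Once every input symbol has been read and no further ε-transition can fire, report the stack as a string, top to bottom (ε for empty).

(q0, 101, #)
  ε-move, top #: go to q0, push BX# → (q0, 101, BX#)
  read 1, top B: go to q0, push X → (q0, 01, XX#)
  read 0, top X: go to q1, push ε → (q1, 1, X#)
  read 1, top X: go to q3, push BX → (q3, ε, BX#)
All input consumed in state q3 with stack BX#.

BX#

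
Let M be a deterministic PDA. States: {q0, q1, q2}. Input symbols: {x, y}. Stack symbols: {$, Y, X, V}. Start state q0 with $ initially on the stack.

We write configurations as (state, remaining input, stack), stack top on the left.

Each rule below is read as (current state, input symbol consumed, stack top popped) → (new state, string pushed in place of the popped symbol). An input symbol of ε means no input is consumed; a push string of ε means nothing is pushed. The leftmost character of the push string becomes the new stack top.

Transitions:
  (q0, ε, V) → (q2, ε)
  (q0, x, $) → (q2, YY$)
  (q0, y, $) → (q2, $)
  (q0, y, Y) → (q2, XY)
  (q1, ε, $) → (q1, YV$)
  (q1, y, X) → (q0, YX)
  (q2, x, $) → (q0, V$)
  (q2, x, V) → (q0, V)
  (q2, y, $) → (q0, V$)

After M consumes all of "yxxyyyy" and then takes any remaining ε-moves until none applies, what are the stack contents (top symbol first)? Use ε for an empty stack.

(q0, yxxyyyy, $) ⊢ (q2, xxyyyy, $) ⊢ (q0, xyyyy, V$) ⊢ (q2, xyyyy, $) ⊢ (q0, yyyy, V$) ⊢ (q2, yyyy, $) ⊢ (q0, yyy, V$) ⊢ (q2, yyy, $) ⊢ (q0, yy, V$) ⊢ (q2, yy, $) ⊢ (q0, y, V$) ⊢ (q2, y, $) ⊢ (q0, ε, V$) ⊢ (q2, ε, $)
All input consumed in state q2 with stack $.

$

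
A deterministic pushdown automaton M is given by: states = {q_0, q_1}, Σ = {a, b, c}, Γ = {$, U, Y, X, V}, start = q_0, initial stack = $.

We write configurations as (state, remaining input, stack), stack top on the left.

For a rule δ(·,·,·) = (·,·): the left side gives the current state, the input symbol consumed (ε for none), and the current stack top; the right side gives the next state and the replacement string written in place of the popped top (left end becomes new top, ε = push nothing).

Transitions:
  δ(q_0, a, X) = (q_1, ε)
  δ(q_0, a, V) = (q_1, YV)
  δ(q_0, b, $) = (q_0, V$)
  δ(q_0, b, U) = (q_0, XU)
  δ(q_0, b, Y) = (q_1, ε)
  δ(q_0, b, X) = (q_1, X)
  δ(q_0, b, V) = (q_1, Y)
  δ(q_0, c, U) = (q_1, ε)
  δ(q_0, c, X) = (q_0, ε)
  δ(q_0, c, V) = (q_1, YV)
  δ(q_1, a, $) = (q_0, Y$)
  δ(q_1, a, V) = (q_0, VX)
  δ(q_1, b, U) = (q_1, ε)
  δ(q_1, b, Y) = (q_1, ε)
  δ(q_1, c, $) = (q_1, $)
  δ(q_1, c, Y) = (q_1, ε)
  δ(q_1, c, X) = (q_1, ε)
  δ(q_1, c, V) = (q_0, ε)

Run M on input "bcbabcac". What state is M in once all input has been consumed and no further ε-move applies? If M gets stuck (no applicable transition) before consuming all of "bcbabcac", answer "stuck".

stuck

(q_0, bcbabcac, $)
  read b, top $: go to q_0, push V$ → (q_0, cbabcac, V$)
  read c, top V: go to q_1, push YV → (q_1, babcac, YV$)
  read b, top Y: go to q_1, push ε → (q_1, abcac, V$)
  read a, top V: go to q_0, push VX → (q_0, bcac, VX$)
  read b, top V: go to q_1, push Y → (q_1, cac, YX$)
  read c, top Y: go to q_1, push ε → (q_1, ac, X$)
No transition for (q_1, a, top X); M blocks with input ac remaining.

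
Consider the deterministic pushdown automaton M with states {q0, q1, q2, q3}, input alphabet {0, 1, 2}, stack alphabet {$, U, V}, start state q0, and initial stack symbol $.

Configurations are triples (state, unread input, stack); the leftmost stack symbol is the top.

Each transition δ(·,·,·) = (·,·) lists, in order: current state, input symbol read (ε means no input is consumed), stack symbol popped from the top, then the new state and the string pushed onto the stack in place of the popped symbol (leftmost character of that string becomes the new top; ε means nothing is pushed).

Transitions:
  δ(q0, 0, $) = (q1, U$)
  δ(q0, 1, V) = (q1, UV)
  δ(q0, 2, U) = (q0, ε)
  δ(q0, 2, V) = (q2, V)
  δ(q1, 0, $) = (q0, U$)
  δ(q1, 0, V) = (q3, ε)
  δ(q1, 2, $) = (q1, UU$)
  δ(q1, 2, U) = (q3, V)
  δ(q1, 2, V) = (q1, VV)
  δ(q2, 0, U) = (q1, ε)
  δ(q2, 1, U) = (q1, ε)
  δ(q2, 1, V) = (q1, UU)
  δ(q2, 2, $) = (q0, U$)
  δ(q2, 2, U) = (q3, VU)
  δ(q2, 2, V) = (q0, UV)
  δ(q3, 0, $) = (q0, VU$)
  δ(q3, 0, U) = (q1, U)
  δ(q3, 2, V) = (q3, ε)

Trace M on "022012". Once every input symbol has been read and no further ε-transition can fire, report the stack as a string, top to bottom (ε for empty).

VVU$

(q0, 022012, $) ⊢ (q1, 22012, U$) ⊢ (q3, 2012, V$) ⊢ (q3, 012, $) ⊢ (q0, 12, VU$) ⊢ (q1, 2, UVU$) ⊢ (q3, ε, VVU$)
All input consumed in state q3 with stack VVU$.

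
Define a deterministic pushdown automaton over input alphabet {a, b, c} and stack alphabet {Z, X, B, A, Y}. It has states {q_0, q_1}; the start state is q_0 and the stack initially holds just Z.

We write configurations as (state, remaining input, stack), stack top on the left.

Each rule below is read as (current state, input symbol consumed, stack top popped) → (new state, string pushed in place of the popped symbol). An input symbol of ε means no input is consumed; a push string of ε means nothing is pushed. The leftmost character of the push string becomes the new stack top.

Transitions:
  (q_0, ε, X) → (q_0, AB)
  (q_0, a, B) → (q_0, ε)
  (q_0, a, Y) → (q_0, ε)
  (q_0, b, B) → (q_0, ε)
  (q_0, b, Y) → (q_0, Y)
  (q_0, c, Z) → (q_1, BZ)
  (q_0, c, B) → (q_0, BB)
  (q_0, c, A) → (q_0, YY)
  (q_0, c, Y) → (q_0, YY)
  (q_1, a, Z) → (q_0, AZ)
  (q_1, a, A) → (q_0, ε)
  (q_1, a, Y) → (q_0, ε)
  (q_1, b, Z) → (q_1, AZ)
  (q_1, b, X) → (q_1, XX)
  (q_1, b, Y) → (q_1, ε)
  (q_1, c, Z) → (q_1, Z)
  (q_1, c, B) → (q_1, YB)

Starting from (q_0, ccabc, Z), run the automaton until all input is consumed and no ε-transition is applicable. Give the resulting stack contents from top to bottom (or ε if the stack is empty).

(q_0, ccabc, Z)
  read c, top Z: go to q_1, push BZ → (q_1, cabc, BZ)
  read c, top B: go to q_1, push YB → (q_1, abc, YBZ)
  read a, top Y: go to q_0, push ε → (q_0, bc, BZ)
  read b, top B: go to q_0, push ε → (q_0, c, Z)
  read c, top Z: go to q_1, push BZ → (q_1, ε, BZ)
All input consumed in state q_1 with stack BZ.

BZ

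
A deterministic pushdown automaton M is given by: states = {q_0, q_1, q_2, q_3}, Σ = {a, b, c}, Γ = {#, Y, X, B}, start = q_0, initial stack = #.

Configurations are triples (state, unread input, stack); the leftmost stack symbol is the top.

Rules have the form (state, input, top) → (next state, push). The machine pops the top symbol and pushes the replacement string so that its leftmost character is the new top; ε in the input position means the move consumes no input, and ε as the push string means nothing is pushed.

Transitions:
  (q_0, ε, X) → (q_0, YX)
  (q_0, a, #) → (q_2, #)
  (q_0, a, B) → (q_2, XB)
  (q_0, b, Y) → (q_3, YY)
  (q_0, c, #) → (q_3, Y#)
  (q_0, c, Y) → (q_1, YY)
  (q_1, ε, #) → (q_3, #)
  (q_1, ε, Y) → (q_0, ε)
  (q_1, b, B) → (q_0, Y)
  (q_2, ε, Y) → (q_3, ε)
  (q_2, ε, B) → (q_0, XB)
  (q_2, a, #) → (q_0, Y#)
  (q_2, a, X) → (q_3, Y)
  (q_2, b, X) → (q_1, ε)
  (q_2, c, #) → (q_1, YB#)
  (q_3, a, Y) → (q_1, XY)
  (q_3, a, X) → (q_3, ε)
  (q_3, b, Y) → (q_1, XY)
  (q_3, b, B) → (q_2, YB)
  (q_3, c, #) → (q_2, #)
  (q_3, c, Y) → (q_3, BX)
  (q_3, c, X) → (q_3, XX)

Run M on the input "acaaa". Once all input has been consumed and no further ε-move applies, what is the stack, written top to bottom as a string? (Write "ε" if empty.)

XYB#

(q_0, acaaa, #)
  read a, top #: go to q_2, push # → (q_2, caaa, #)
  read c, top #: go to q_1, push YB# → (q_1, aaa, YB#)
  ε-move, top Y: go to q_0, push ε → (q_0, aaa, B#)
  read a, top B: go to q_2, push XB → (q_2, aa, XB#)
  read a, top X: go to q_3, push Y → (q_3, a, YB#)
  read a, top Y: go to q_1, push XY → (q_1, ε, XYB#)
All input consumed in state q_1 with stack XYB#.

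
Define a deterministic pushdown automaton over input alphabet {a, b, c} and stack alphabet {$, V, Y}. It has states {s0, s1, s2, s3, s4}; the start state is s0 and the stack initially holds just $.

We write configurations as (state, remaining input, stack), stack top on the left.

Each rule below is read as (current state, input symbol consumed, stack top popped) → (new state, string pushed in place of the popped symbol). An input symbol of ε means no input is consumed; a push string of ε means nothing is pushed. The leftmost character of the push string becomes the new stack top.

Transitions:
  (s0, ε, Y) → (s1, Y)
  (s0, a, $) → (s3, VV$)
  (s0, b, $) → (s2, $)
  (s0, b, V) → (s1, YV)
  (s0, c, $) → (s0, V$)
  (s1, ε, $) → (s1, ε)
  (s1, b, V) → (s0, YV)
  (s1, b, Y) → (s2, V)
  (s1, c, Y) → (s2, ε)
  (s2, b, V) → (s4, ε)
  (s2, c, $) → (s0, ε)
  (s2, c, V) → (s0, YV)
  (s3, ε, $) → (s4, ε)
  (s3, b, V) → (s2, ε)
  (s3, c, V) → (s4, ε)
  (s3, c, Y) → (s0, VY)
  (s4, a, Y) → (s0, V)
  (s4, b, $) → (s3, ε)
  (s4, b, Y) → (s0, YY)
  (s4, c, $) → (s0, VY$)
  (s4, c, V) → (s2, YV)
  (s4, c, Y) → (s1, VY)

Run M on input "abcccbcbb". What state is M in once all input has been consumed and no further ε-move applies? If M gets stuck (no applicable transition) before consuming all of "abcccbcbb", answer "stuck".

(s0, abcccbcbb, $) ⊢ (s3, bcccbcbb, VV$) ⊢ (s2, cccbcbb, V$) ⊢ (s0, ccbcbb, YV$) ⊢ (s1, ccbcbb, YV$) ⊢ (s2, cbcbb, V$) ⊢ (s0, bcbb, YV$) ⊢ (s1, bcbb, YV$) ⊢ (s2, cbb, VV$) ⊢ (s0, bb, YVV$) ⊢ (s1, bb, YVV$) ⊢ (s2, b, VVV$) ⊢ (s4, ε, VV$)
All input consumed; M is in state s4.

s4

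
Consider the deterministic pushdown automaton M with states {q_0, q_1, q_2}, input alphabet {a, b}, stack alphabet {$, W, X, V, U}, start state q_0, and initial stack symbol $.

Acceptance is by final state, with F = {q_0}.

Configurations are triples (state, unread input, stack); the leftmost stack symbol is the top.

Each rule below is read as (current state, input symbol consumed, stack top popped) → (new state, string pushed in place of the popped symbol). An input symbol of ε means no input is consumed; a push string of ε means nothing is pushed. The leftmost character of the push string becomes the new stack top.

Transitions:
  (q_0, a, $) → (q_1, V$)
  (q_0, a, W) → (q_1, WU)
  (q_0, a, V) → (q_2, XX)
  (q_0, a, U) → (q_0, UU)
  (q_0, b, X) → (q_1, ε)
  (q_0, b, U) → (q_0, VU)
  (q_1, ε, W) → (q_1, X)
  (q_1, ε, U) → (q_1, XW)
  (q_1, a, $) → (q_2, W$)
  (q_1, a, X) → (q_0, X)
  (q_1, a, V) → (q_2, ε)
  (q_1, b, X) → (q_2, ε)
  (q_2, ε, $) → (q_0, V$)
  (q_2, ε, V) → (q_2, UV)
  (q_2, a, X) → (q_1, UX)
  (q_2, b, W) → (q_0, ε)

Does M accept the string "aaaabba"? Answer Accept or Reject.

Reject

(q_0, aaaabba, $)
  read a, top $: go to q_1, push V$ → (q_1, aaabba, V$)
  read a, top V: go to q_2, push ε → (q_2, aabba, $)
  ε-move, top $: go to q_0, push V$ → (q_0, aabba, V$)
  read a, top V: go to q_2, push XX → (q_2, abba, XX$)
  read a, top X: go to q_1, push UX → (q_1, bba, UXX$)
  ε-move, top U: go to q_1, push XW → (q_1, bba, XWXX$)
  read b, top X: go to q_2, push ε → (q_2, ba, WXX$)
  read b, top W: go to q_0, push ε → (q_0, a, XX$)
No transition applies at (q_0, a, XX$); input not fully consumed.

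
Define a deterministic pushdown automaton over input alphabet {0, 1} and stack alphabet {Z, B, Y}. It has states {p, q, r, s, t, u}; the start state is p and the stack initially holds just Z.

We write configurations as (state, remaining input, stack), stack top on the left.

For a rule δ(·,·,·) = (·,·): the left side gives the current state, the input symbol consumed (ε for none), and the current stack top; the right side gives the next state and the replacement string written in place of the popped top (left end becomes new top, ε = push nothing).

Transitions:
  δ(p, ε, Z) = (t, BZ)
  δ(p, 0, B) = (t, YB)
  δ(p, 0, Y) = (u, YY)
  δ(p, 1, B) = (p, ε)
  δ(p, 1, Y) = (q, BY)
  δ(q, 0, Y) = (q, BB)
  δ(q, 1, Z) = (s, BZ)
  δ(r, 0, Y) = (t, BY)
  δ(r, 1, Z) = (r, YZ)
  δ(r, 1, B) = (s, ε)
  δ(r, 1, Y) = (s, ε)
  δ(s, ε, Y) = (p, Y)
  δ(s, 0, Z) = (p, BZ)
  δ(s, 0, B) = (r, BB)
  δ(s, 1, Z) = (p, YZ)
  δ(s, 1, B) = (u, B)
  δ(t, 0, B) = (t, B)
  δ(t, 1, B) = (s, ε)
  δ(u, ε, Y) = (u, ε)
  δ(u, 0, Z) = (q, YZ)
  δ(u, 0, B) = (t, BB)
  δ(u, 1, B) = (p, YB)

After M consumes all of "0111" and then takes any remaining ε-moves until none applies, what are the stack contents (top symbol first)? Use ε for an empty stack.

(p, 0111, Z)
  ε-move, top Z: go to t, push BZ → (t, 0111, BZ)
  read 0, top B: go to t, push B → (t, 111, BZ)
  read 1, top B: go to s, push ε → (s, 11, Z)
  read 1, top Z: go to p, push YZ → (p, 1, YZ)
  read 1, top Y: go to q, push BY → (q, ε, BYZ)
All input consumed in state q with stack BYZ.

BYZ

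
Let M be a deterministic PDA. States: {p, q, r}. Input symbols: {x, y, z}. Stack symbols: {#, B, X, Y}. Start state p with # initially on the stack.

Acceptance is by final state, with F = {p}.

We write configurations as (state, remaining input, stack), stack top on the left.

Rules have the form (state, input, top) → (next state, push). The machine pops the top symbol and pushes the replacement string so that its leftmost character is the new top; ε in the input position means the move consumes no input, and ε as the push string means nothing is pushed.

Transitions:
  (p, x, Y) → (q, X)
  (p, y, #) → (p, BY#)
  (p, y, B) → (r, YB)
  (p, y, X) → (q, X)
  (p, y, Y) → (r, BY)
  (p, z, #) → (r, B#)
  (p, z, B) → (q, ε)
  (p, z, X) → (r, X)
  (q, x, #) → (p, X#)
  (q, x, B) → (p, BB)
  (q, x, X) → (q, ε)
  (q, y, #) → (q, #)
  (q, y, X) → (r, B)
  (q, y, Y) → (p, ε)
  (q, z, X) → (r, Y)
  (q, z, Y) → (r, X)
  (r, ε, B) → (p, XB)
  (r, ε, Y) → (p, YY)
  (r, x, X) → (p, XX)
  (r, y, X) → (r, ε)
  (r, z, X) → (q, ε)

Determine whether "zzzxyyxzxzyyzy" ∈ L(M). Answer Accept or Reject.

Reject

(p, zzzxyyxzxzyyzy, #)
  read z, top #: go to r, push B# → (r, zzxyyxzxzyyzy, B#)
  ε-move, top B: go to p, push XB → (p, zzxyyxzxzyyzy, XB#)
  read z, top X: go to r, push X → (r, zxyyxzxzyyzy, XB#)
  read z, top X: go to q, push ε → (q, xyyxzxzyyzy, B#)
  read x, top B: go to p, push BB → (p, yyxzxzyyzy, BB#)
  read y, top B: go to r, push YB → (r, yxzxzyyzy, YBB#)
  ε-move, top Y: go to p, push YY → (p, yxzxzyyzy, YYBB#)
  read y, top Y: go to r, push BY → (r, xzxzyyzy, BYYBB#)
  ε-move, top B: go to p, push XB → (p, xzxzyyzy, XBYYBB#)
No transition applies at (p, xzxzyyzy, XBYYBB#); input not fully consumed.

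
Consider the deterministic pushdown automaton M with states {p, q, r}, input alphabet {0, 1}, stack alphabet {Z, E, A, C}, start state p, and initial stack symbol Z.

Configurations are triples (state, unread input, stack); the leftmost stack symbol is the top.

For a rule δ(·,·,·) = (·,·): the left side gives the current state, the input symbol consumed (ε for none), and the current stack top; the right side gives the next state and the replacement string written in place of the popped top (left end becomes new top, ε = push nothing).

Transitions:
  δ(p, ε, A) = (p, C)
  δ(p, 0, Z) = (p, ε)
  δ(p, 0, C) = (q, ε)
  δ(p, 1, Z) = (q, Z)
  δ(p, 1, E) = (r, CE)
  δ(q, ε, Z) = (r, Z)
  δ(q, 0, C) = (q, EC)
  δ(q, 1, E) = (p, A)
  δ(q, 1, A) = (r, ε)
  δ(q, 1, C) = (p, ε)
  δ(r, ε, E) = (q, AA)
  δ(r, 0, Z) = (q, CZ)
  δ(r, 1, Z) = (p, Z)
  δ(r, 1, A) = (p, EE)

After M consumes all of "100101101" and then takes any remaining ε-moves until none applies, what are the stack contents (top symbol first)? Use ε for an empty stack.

(p, 100101101, Z)
  read 1, top Z: go to q, push Z → (q, 00101101, Z)
  ε-move, top Z: go to r, push Z → (r, 00101101, Z)
  read 0, top Z: go to q, push CZ → (q, 0101101, CZ)
  read 0, top C: go to q, push EC → (q, 101101, ECZ)
  read 1, top E: go to p, push A → (p, 01101, ACZ)
  ε-move, top A: go to p, push C → (p, 01101, CCZ)
  read 0, top C: go to q, push ε → (q, 1101, CZ)
  read 1, top C: go to p, push ε → (p, 101, Z)
  read 1, top Z: go to q, push Z → (q, 01, Z)
  ε-move, top Z: go to r, push Z → (r, 01, Z)
  read 0, top Z: go to q, push CZ → (q, 1, CZ)
  read 1, top C: go to p, push ε → (p, ε, Z)
All input consumed in state p with stack Z.

Z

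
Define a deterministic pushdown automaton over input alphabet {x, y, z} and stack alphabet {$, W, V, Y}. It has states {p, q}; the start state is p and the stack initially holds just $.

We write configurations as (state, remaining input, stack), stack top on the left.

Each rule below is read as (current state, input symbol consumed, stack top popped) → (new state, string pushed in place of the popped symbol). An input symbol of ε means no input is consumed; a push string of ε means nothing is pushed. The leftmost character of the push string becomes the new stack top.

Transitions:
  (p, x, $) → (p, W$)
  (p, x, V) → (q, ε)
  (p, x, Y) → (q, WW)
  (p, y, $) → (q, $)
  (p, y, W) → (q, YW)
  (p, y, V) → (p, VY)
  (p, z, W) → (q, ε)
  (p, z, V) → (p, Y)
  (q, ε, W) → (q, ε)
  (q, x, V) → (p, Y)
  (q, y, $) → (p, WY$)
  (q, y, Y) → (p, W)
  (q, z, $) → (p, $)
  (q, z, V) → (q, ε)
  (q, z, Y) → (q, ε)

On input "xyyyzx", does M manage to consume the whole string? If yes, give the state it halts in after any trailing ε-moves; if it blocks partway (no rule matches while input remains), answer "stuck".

(p, xyyyzx, $)
  read x, top $: go to p, push W$ → (p, yyyzx, W$)
  read y, top W: go to q, push YW → (q, yyzx, YW$)
  read y, top Y: go to p, push W → (p, yzx, WW$)
  read y, top W: go to q, push YW → (q, zx, YWW$)
  read z, top Y: go to q, push ε → (q, x, WW$)
  ε-move, top W: go to q, push ε → (q, x, W$)
  ε-move, top W: go to q, push ε → (q, x, $)
No transition for (q, x, top $); M blocks with input x remaining.

stuck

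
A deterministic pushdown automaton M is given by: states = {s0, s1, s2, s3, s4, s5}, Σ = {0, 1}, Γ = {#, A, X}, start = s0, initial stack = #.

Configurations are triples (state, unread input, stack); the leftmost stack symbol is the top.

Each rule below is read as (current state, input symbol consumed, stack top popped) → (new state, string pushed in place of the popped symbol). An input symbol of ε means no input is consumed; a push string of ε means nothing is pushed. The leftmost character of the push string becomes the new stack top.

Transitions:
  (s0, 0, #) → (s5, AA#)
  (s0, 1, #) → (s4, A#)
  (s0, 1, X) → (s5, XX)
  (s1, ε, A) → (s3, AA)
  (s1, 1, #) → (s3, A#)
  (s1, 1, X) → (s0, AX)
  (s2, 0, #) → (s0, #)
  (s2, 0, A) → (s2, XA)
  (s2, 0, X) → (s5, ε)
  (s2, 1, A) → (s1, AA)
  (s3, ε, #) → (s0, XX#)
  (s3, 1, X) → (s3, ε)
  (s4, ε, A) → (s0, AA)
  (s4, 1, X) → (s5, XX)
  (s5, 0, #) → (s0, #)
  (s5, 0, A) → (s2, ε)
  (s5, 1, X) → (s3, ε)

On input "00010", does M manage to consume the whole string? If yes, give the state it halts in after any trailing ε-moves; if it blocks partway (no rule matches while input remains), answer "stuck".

(s0, 00010, #)
  read 0, top #: go to s5, push AA# → (s5, 0010, AA#)
  read 0, top A: go to s2, push ε → (s2, 010, A#)
  read 0, top A: go to s2, push XA → (s2, 10, XA#)
No transition for (s2, 1, top X); M blocks with input 10 remaining.

stuck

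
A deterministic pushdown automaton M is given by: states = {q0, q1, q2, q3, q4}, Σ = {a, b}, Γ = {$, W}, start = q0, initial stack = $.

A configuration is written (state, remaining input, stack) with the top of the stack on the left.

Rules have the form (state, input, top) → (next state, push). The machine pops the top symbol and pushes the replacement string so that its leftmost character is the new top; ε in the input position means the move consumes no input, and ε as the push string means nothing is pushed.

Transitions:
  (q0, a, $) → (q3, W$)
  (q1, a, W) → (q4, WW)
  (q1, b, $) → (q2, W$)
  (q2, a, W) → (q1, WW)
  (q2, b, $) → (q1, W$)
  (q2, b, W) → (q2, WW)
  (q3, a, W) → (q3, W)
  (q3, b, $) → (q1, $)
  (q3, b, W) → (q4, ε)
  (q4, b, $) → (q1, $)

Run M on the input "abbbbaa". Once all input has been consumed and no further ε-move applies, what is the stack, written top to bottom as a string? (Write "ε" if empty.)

(q0, abbbbaa, $)
  read a, top $: go to q3, push W$ → (q3, bbbbaa, W$)
  read b, top W: go to q4, push ε → (q4, bbbaa, $)
  read b, top $: go to q1, push $ → (q1, bbaa, $)
  read b, top $: go to q2, push W$ → (q2, baa, W$)
  read b, top W: go to q2, push WW → (q2, aa, WW$)
  read a, top W: go to q1, push WW → (q1, a, WWW$)
  read a, top W: go to q4, push WW → (q4, ε, WWWW$)
All input consumed in state q4 with stack WWWW$.

WWWW$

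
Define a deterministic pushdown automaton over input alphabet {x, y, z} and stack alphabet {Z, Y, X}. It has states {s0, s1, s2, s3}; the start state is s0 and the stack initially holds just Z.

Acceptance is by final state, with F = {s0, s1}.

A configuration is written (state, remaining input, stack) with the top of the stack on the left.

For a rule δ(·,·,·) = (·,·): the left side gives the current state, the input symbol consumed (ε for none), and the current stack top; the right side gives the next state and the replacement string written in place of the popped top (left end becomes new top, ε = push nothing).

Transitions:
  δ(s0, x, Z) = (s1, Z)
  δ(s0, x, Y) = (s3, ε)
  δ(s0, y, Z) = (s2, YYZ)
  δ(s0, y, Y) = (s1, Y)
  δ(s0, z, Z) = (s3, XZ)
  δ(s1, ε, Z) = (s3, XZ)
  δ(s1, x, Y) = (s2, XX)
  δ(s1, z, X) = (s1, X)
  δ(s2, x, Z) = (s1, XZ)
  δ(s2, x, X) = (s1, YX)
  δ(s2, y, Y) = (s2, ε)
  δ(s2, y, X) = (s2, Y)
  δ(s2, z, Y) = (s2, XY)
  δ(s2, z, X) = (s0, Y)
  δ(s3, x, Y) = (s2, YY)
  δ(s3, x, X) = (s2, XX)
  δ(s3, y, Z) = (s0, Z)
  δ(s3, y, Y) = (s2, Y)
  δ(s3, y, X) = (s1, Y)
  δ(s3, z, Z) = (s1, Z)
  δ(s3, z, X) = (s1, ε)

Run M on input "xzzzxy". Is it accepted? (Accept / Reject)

(s0, xzzzxy, Z)
  read x, top Z: go to s1, push Z → (s1, zzzxy, Z)
  ε-move, top Z: go to s3, push XZ → (s3, zzzxy, XZ)
  read z, top X: go to s1, push ε → (s1, zzxy, Z)
  ε-move, top Z: go to s3, push XZ → (s3, zzxy, XZ)
  read z, top X: go to s1, push ε → (s1, zxy, Z)
  ε-move, top Z: go to s3, push XZ → (s3, zxy, XZ)
  read z, top X: go to s1, push ε → (s1, xy, Z)
  ε-move, top Z: go to s3, push XZ → (s3, xy, XZ)
  read x, top X: go to s2, push XX → (s2, y, XXZ)
  read y, top X: go to s2, push Y → (s2, ε, YXZ)
All input consumed; state s2 ∉ F and no further ε-move applies.

Reject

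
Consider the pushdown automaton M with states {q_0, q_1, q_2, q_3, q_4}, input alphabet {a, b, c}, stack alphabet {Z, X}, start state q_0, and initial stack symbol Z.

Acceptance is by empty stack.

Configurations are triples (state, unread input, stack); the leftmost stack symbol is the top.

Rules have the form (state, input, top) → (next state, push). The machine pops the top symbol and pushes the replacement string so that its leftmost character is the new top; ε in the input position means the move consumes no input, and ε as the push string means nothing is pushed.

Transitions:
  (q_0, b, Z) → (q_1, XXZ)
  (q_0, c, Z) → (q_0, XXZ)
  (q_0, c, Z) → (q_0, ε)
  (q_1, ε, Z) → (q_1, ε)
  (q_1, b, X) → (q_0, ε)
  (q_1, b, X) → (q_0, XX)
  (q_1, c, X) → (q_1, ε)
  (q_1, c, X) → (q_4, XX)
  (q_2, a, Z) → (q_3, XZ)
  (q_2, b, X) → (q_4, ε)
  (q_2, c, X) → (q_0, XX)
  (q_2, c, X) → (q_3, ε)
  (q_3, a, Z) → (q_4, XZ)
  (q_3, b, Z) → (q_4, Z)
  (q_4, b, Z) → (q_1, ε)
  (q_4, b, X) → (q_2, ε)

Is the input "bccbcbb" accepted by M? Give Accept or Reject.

Accept

One accepting computation: (q_0, bccbcbb, Z) ⊢ (q_1, ccbcbb, XXZ) ⊢ (q_1, cbcbb, XZ) ⊢ (q_4, bcbb, XXZ) ⊢ (q_2, cbb, XZ) ⊢ (q_3, bb, Z) ⊢ (q_4, b, Z) ⊢ (q_1, ε, ε)
All input consumed and the stack is empty.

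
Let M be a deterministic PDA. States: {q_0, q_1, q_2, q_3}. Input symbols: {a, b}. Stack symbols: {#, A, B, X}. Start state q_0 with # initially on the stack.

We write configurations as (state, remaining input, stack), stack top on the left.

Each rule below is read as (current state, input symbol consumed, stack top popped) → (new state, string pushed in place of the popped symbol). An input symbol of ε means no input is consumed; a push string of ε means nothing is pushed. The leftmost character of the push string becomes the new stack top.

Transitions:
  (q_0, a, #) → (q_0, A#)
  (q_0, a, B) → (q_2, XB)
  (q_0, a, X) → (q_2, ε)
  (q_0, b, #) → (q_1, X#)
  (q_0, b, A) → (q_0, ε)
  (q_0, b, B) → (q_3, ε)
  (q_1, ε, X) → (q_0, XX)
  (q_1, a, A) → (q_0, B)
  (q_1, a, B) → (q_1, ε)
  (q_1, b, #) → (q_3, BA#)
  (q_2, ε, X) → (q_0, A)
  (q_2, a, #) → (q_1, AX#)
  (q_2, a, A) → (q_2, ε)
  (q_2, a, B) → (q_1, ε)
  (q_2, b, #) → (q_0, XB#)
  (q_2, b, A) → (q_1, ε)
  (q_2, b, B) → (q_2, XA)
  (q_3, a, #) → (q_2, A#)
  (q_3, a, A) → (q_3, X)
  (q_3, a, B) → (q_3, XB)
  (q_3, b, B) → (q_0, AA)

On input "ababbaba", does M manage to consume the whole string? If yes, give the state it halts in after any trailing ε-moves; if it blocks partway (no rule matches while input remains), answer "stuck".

(q_0, ababbaba, #) ⊢ (q_0, babbaba, A#) ⊢ (q_0, abbaba, #) ⊢ (q_0, bbaba, A#) ⊢ (q_0, baba, #) ⊢ (q_1, aba, X#) ⊢ (q_0, aba, XX#) ⊢ (q_2, ba, X#) ⊢ (q_0, ba, A#) ⊢ (q_0, a, #) ⊢ (q_0, ε, A#)
All input consumed; M is in state q_0.

q_0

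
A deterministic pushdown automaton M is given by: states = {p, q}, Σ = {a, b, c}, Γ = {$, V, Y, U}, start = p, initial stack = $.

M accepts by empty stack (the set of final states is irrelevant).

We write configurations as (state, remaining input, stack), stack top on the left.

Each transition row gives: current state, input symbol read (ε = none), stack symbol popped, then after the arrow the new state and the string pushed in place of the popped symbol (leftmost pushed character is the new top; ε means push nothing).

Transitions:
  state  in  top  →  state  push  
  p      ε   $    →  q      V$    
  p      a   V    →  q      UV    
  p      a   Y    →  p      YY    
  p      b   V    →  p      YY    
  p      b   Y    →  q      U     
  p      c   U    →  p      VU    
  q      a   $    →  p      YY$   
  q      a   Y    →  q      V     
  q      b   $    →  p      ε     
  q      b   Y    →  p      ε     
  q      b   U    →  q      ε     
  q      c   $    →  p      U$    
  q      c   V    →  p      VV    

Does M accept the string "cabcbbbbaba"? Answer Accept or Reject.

Reject

(p, cabcbbbbaba, $)
  ε-move, top $: go to q, push V$ → (q, cabcbbbbaba, V$)
  read c, top V: go to p, push VV → (p, abcbbbbaba, VV$)
  read a, top V: go to q, push UV → (q, bcbbbbaba, UVV$)
  read b, top U: go to q, push ε → (q, cbbbbaba, VV$)
  read c, top V: go to p, push VV → (p, bbbbaba, VVV$)
  read b, top V: go to p, push YY → (p, bbbaba, YYVV$)
  read b, top Y: go to q, push U → (q, bbaba, UYVV$)
  read b, top U: go to q, push ε → (q, baba, YVV$)
  read b, top Y: go to p, push ε → (p, aba, VV$)
  read a, top V: go to q, push UV → (q, ba, UVV$)
  read b, top U: go to q, push ε → (q, a, VV$)
No transition applies at (q, a, VV$); input not fully consumed.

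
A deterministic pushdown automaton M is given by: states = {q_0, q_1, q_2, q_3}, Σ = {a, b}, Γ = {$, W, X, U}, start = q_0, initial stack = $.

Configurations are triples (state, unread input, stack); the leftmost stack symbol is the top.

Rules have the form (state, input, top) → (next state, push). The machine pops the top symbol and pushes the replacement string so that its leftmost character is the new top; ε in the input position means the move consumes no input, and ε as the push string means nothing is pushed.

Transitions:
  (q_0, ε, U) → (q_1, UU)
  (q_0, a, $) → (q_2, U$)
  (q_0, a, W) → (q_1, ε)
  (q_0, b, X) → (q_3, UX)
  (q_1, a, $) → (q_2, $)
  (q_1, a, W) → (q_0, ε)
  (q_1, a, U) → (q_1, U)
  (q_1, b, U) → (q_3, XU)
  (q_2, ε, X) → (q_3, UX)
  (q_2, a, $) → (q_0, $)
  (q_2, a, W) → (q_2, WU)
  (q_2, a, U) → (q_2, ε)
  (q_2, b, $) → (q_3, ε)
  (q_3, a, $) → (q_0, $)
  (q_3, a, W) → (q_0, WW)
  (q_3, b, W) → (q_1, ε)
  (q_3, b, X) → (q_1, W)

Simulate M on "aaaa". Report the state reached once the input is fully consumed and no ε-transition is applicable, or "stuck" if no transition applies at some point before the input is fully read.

q_2

(q_0, aaaa, $) ⊢ (q_2, aaa, U$) ⊢ (q_2, aa, $) ⊢ (q_0, a, $) ⊢ (q_2, ε, U$)
All input consumed; M is in state q_2.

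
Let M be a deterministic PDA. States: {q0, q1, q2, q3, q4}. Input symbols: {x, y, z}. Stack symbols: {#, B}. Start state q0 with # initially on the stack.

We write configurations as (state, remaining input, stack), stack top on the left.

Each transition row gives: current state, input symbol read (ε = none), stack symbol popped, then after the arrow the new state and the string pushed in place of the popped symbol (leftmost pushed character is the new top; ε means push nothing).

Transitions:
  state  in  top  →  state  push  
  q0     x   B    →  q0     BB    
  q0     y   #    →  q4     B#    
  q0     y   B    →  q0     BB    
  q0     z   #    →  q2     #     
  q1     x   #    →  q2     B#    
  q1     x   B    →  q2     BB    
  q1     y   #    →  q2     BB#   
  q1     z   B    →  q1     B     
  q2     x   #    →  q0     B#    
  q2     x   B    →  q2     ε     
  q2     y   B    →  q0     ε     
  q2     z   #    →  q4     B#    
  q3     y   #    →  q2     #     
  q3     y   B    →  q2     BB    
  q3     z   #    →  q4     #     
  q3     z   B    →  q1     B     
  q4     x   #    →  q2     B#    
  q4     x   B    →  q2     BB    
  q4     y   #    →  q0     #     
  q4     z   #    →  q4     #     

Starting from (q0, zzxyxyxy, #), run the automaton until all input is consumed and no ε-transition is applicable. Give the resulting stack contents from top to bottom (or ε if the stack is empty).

(q0, zzxyxyxy, #) ⊢ (q2, zxyxyxy, #) ⊢ (q4, xyxyxy, B#) ⊢ (q2, yxyxy, BB#) ⊢ (q0, xyxy, B#) ⊢ (q0, yxy, BB#) ⊢ (q0, xy, BBB#) ⊢ (q0, y, BBBB#) ⊢ (q0, ε, BBBBB#)
All input consumed in state q0 with stack BBBBB#.

BBBBB#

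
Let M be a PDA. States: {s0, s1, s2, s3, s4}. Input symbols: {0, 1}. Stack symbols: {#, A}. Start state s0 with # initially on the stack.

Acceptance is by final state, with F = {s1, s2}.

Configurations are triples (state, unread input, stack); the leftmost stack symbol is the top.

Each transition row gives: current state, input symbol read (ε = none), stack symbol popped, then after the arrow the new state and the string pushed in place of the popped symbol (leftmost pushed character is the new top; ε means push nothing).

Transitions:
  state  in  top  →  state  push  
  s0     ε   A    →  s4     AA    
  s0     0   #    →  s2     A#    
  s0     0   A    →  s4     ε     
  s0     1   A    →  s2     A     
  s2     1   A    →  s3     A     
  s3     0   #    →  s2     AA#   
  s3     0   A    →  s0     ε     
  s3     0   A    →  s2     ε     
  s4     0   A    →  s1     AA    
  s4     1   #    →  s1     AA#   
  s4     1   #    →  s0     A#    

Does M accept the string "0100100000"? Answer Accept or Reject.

No computation consumes all input and reaches a final state.

Reject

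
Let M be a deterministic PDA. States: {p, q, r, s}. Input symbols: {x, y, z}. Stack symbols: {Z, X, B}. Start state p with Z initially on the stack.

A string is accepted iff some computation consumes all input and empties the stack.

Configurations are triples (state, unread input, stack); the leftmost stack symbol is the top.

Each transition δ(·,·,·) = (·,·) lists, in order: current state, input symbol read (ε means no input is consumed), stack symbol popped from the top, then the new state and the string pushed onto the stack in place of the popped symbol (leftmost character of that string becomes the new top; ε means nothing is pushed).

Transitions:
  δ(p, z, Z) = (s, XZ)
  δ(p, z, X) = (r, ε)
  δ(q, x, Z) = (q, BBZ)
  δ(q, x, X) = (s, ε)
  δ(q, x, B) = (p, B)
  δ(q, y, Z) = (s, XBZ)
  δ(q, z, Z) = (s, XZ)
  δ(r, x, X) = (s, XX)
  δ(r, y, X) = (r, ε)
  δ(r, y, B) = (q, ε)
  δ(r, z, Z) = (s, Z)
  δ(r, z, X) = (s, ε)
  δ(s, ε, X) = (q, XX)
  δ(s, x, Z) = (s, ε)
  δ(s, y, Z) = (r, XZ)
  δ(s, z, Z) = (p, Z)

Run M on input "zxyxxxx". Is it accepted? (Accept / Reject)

Reject

(p, zxyxxxx, Z) ⊢ (s, xyxxxx, XZ) ⊢ (q, xyxxxx, XXZ) ⊢ (s, yxxxx, XZ) ⊢ (q, yxxxx, XXZ)
No transition applies at (q, yxxxx, XXZ); input not fully consumed.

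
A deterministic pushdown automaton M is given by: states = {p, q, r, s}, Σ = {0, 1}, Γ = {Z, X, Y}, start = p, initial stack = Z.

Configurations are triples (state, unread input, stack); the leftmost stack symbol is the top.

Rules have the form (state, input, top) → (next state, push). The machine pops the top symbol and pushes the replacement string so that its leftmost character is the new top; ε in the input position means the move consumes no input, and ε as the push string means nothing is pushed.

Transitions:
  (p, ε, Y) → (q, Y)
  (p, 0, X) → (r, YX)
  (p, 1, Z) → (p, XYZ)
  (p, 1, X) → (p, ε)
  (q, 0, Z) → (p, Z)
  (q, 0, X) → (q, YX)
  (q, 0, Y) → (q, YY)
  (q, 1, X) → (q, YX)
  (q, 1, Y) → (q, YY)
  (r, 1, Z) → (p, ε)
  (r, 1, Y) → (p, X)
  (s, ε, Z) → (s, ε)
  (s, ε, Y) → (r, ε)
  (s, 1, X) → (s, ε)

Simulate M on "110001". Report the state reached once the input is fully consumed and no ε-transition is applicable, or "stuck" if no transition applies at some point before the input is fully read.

(p, 110001, Z) ⊢ (p, 10001, XYZ) ⊢ (p, 0001, YZ) ⊢ (q, 0001, YZ) ⊢ (q, 001, YYZ) ⊢ (q, 01, YYYZ) ⊢ (q, 1, YYYYZ) ⊢ (q, ε, YYYYYZ)
All input consumed; M is in state q.

q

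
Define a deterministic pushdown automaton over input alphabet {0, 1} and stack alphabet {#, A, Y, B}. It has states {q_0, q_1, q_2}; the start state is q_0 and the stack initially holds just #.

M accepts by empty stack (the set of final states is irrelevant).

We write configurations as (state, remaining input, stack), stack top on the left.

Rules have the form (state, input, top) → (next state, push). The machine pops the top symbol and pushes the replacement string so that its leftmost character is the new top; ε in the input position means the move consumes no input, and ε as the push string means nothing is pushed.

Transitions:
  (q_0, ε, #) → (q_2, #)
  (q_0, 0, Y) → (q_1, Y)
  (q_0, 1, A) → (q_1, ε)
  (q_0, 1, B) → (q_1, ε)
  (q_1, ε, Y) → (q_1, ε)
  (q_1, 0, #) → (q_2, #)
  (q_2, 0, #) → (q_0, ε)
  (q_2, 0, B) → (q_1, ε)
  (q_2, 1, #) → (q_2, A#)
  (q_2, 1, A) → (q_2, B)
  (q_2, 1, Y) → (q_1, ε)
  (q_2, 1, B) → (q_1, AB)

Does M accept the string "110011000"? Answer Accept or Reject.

Accept

(q_0, 110011000, #) ⊢ (q_2, 110011000, #) ⊢ (q_2, 10011000, A#) ⊢ (q_2, 0011000, B#) ⊢ (q_1, 011000, #) ⊢ (q_2, 11000, #) ⊢ (q_2, 1000, A#) ⊢ (q_2, 000, B#) ⊢ (q_1, 00, #) ⊢ (q_2, 0, #) ⊢ (q_0, ε, ε)
All input consumed and the stack is empty.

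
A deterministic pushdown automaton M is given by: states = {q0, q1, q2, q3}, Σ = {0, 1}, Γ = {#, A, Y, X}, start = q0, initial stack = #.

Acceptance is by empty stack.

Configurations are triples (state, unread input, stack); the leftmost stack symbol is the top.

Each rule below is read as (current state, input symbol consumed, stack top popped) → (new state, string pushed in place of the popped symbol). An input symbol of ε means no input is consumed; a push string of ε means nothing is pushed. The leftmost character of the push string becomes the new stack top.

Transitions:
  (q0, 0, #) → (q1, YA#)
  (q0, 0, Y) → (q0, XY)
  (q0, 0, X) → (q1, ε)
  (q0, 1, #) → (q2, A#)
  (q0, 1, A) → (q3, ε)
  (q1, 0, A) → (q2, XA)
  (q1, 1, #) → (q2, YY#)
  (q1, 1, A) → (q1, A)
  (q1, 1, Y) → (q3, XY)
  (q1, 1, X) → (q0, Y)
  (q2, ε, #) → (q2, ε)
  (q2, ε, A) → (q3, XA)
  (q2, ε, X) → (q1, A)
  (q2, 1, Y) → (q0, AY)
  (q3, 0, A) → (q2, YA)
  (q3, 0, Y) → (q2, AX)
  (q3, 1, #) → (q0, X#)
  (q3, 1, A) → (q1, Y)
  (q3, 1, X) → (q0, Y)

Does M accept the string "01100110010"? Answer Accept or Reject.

(q0, 01100110010, #) ⊢ (q1, 1100110010, YA#) ⊢ (q3, 100110010, XYA#) ⊢ (q0, 00110010, YYA#) ⊢ (q0, 0110010, XYYA#) ⊢ (q1, 110010, YYA#) ⊢ (q3, 10010, XYYA#) ⊢ (q0, 0010, YYYA#) ⊢ (q0, 010, XYYYA#) ⊢ (q1, 10, YYYA#) ⊢ (q3, 0, XYYYA#)
No transition applies at (q3, 0, XYYYA#); input not fully consumed.

Reject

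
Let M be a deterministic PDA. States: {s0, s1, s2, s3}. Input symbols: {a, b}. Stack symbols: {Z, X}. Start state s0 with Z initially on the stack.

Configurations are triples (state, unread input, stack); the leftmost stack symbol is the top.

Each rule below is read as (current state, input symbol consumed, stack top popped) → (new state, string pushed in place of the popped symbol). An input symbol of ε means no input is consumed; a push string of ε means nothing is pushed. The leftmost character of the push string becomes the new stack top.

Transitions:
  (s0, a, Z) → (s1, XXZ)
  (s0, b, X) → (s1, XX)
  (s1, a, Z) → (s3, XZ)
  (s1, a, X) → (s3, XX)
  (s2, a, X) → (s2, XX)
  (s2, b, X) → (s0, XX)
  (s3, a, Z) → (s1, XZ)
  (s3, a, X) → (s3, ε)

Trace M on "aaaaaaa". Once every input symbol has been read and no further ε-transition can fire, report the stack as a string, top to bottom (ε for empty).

XXZ

(s0, aaaaaaa, Z) ⊢ (s1, aaaaaa, XXZ) ⊢ (s3, aaaaa, XXXZ) ⊢ (s3, aaaa, XXZ) ⊢ (s3, aaa, XZ) ⊢ (s3, aa, Z) ⊢ (s1, a, XZ) ⊢ (s3, ε, XXZ)
All input consumed in state s3 with stack XXZ.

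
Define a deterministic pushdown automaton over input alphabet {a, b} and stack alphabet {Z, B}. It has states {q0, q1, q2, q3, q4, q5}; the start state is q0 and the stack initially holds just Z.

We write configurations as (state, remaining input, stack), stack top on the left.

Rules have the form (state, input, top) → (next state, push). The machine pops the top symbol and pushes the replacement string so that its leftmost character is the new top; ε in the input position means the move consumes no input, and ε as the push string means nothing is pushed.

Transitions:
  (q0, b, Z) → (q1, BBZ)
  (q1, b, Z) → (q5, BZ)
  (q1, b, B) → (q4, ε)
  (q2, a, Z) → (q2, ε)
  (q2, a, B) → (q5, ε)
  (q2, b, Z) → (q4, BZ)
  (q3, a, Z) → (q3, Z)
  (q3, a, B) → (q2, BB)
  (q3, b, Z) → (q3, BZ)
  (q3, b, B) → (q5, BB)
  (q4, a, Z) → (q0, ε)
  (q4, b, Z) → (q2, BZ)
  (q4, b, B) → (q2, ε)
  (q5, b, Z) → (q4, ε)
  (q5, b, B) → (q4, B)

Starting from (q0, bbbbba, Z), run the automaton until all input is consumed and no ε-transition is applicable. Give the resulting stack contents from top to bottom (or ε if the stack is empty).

ε

(q0, bbbbba, Z) ⊢ (q1, bbbba, BBZ) ⊢ (q4, bbba, BZ) ⊢ (q2, bba, Z) ⊢ (q4, ba, BZ) ⊢ (q2, a, Z) ⊢ (q2, ε, ε)
All input consumed in state q2 with stack ε.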